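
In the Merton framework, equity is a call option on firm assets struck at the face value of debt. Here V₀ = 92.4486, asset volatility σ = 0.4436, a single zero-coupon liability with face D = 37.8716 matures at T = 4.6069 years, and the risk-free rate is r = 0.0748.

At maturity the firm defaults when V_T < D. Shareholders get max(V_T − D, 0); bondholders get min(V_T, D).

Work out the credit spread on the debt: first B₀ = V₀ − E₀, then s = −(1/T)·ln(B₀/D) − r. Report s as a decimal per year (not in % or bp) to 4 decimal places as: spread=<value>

spread=0.0168

With assets at 92.4486 and a single debt payment of 37.8716 at 4.6069 years:
d₁ = [ln(V₀/D) + (r + σ²/2)T] / (σ√T)
   = [ln(92.4486/37.8716) + (0.0748 + 0.5·0.4436²)·4.6069] / (0.4436·√4.6069)
   = [0.892451 + 0.797871] / 0.952129 = 1.775308
d₂ = d₁ − σ√T = 1.775308 − 0.952129 = 0.823178
N(d₁) = 0.962076,  N(d₂) = 0.794797,  e^(−rT) = 0.708506
E₀ = V₀·N(d₁) − D·e^(−rT)·N(d₂)
   = 92.4486·0.962076 − 37.8716·0.708506·0.794797 = 67.616419
B₀ = V₀ − E₀ = 92.4486 − 67.616419 = 24.832181
spread = −(1/T)·ln(B₀/D) − r = −(1/4.6069)·ln(24.832181/37.8716) − 0.0748 = 0.01681498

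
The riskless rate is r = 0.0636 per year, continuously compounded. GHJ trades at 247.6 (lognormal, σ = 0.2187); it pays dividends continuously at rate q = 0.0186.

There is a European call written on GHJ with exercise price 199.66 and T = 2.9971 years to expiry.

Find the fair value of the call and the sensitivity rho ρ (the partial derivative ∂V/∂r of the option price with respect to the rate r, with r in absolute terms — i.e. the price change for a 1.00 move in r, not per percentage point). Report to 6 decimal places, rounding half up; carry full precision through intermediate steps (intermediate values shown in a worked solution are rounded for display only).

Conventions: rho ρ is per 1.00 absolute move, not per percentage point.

σ√T = 0.2187·√2.9971 = 0.378616
d₁ = (ln(S/K) + (r−q+σ²/2)T) / (σ√T) = (ln(247.6/199.66) + (0.0636−0.0186+0.2187²/2)·2.9971) / 0.378616 = (0.215199 + 0.206545) / 0.378616 = 1.113907
d₂ = d₁ − σ√T = 1.113907 − 0.378616 = 0.735290
e^{−rT} = 0.826450
e^{−qT} = 0.945779
N(d₁) = 0.867340,  N(d₂) = 0.768919
Call price V = S·e^{−qT}·N(d₁) − K·e^{−rT}·N(d₂) = 203.109389 − 126.878538 = 76.230851
ρ = K·T·e^{−rT}·N(d₂) = 380.267666

price = 76.230851
ρ = 380.267666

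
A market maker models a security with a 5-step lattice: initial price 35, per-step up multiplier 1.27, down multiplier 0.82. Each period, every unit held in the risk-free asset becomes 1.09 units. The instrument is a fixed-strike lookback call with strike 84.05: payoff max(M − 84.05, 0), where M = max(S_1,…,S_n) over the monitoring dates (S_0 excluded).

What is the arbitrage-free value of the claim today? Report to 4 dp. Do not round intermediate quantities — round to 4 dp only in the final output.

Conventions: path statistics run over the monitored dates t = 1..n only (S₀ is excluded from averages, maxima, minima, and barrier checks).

price = 1.8321

No-arbitrage gives p* = (R−d)/(u−d) = 0.6000: enumerate every path, weight its payoff by its p*-probability, and discount by R^5.
Enumerate all 2^5 = 32 price paths (U = up ×1.27, D = down ×0.82); each path with k up-moves has probability p*^k·(1−p*)^(5−k).
DDDDD: M=28.7000, payoff=0.0000, prob=0.010240
UDDDD: M=44.4500, payoff=0.0000, prob=0.015360
DUDDD: M=36.4490, payoff=0.0000, prob=0.015360
UUDDD: M=56.4515, payoff=0.0000, prob=0.023040
DDUDD: M=29.8882, payoff=0.0000, prob=0.015360
UDUDD: M=46.2902, payoff=0.0000, prob=0.023040
DUUDD: M=46.2902, payoff=0.0000, prob=0.023040
UUUDD: M=71.6934, payoff=0.0000, prob=0.034560
DDDUD: M=28.7000, payoff=0.0000, prob=0.015360
UDDUD: M=44.4500, payoff=0.0000, prob=0.023040
DUDUD: M=37.9580, payoff=0.0000, prob=0.023040
UUDUD: M=58.7886, payoff=0.0000, prob=0.034560
DDUUD: M=37.9580, payoff=0.0000, prob=0.023040
UDUUD: M=58.7886, payoff=0.0000, prob=0.034560
DUUUD: M=58.7886, payoff=0.0000, prob=0.034560
UUUUD: M=91.0506, payoff=7.0006, prob=0.051840
DDDDU: M=28.7000, payoff=0.0000, prob=0.015360
UDDDU: M=44.4500, payoff=0.0000, prob=0.023040
DUDDU: M=36.4490, payoff=0.0000, prob=0.023040
UUDDU: M=56.4515, payoff=0.0000, prob=0.034560
DDUDU: M=31.1256, payoff=0.0000, prob=0.023040
UDUDU: M=48.2066, payoff=0.0000, prob=0.034560
DUUDU: M=48.2066, payoff=0.0000, prob=0.034560
UUUDU: M=74.6615, payoff=0.0000, prob=0.051840
DDDUU: M=31.1256, payoff=0.0000, prob=0.023040
UDDUU: M=48.2066, payoff=0.0000, prob=0.034560
DUDUU: M=48.2066, payoff=0.0000, prob=0.034560
UUDUU: M=74.6615, payoff=0.0000, prob=0.051840
DDUUU: M=48.2066, payoff=0.0000, prob=0.034560
UDUUU: M=74.6615, payoff=0.0000, prob=0.051840
DUUUU: M=74.6615, payoff=0.0000, prob=0.051840
UUUUU: M=115.6343, payoff=31.5843, prob=0.077760
Price = Σ prob·payoff / R^5 = 2.818907 / 1.538624 = 1.8321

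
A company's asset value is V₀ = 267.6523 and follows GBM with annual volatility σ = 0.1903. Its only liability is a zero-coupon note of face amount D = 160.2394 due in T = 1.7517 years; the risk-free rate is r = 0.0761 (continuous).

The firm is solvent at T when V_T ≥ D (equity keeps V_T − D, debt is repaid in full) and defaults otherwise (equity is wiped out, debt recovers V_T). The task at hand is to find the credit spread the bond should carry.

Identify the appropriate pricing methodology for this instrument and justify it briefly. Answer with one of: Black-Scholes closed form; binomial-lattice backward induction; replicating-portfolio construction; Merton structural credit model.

Key observation: a levered firm with one bullet debt due at 1.7517 years is the canonical structural-credit setup: equity is a call on the firm's assets struck at the face value.

framework: Merton structural credit model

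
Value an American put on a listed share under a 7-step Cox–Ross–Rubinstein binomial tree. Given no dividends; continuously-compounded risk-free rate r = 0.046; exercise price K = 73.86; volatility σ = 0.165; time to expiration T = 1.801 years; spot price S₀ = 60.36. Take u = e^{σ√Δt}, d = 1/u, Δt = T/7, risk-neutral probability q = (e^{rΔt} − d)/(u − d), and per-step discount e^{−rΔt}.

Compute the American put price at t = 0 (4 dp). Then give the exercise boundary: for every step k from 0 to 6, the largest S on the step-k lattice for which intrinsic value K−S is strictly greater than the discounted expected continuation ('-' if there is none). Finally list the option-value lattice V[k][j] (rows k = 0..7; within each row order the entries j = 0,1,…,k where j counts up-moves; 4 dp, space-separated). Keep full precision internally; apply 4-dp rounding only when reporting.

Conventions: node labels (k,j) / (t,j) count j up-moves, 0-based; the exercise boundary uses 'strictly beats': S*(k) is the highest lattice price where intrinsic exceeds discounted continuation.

price = 13.5000
boundary = 60.3600 55.5139 60.3600 55.5139 60.3600 65.6292 60.3600
tree:
13.5000
18.3461 8.7627
22.8032 13.5000 5.0784
26.9024 18.3461 8.4720 2.4132
30.6724 22.8032 13.5000 4.5437 0.7232
34.1398 26.9024 18.3461 8.2308 1.6268 0.0000
37.3288 30.6724 22.8032 13.5000 3.6592 0.0000 0.0000
40.2618 34.1398 26.9024 18.3461 8.2308 0.0000 0.0000 0.0000

params: Δt=0.25729 u=1.08730 d=0.91971 q=0.55013 e^(-rΔt)=0.98823
t_7 payoffs: 40.2618 34.1398 26.9024 18.3461 8.2308 0.0000 0.0000 0.0000
t_6: node(6,0) S=36.5312 payoff=37.3288 vs cont=36.4598 → 37.3288 [stop]  node(6,1) S=43.1876 payoff=30.6724 vs cont=29.8034 → 30.6724 [stop]  node(6,2) S=51.0568 payoff=22.8032 vs cont=21.9342 → 22.8032 [stop]  node(6,3) S=60.3600 payoff=13.5000 vs cont=12.6310 → 13.5000 [stop]  node(6,4) S=71.3583 payoff=2.5017 vs cont=3.6592 → 3.6592 [wait]  node(6,5) S=84.3606 payoff=0.0000 vs cont=0.0000 → 0.0000 [wait]  node(6,6) S=99.7321 payoff=0.0000 vs cont=0.0000 → 0.0000 [wait]  ⇒ S*(6)=60.3600
t_5: node(5,0) S=39.7202 payoff=34.1398 vs cont=33.2708 → 34.1398 [stop]  node(5,1) S=46.9576 payoff=26.9024 vs cont=26.0334 → 26.9024 [stop]  node(5,2) S=55.5139 payoff=18.3461 vs cont=17.4771 → 18.3461 [stop]  node(5,3) S=65.6292 payoff=8.2308 vs cont=7.9911 → 8.2308 [stop]  node(5,4) S=77.5876 payoff=0.0000 vs cont=1.6268 → 1.6268 [wait]  node(5,5) S=91.7249 payoff=0.0000 vs cont=0.0000 → 0.0000 [wait]  ⇒ S*(5)=65.6292
t_4: node(4,0) S=43.1876 payoff=30.6724 vs cont=29.8034 → 30.6724 [stop]  node(4,1) S=51.0568 payoff=22.8032 vs cont=21.9342 → 22.8032 [stop]  node(4,2) S=60.3600 payoff=13.5000 vs cont=12.6310 → 13.5000 [stop]  node(4,3) S=71.3583 payoff=2.5017 vs cont=4.5437 → 4.5437 [wait]  node(4,4) S=84.3606 payoff=0.0000 vs cont=0.7232 → 0.7232 [wait]  ⇒ S*(4)=60.3600
t_3: node(3,0) S=46.9576 payoff=26.9024 vs cont=26.0334 → 26.9024 [stop]  node(3,1) S=55.5139 payoff=18.3461 vs cont=17.4771 → 18.3461 [stop]  node(3,2) S=65.6292 payoff=8.2308 vs cont=8.4720 → 8.4720 [wait]  node(3,3) S=77.5876 payoff=0.0000 vs cont=2.4132 → 2.4132 [wait]  ⇒ S*(3)=55.5139
t_2: node(2,0) S=51.0568 payoff=22.8032 vs cont=21.9342 → 22.8032 [stop]  node(2,1) S=60.3600 payoff=13.5000 vs cont=12.7621 → 13.5000 [stop]  node(2,2) S=71.3583 payoff=2.5017 vs cont=5.0784 → 5.0784 [wait]  ⇒ S*(2)=60.3600
t_1: node(1,0) S=55.5139 payoff=18.3461 vs cont=17.4771 → 18.3461 [stop]  node(1,1) S=65.6292 payoff=8.2308 vs cont=8.7627 → 8.7627 [wait]  ⇒ S*(1)=55.5139
t_0: node(0,0) S=60.3600 payoff=13.5000 vs cont=12.9202 → 13.5000 [stop]  ⇒ S*(0)=60.3600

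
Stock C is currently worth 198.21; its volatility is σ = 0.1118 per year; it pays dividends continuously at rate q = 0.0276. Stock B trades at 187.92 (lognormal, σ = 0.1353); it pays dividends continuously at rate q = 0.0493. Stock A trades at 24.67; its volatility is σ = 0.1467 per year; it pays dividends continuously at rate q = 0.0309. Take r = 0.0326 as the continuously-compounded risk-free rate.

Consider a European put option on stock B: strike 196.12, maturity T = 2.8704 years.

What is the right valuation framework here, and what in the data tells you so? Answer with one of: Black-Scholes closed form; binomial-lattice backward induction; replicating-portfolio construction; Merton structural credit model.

Key observation: a European-exercise option on stock B struck at 196.12 — a GBM underlying with constant parameters — admits an analytic price: the data contain no early exercise, no discrete tree, no debt structure.

framework: Black-Scholes closed form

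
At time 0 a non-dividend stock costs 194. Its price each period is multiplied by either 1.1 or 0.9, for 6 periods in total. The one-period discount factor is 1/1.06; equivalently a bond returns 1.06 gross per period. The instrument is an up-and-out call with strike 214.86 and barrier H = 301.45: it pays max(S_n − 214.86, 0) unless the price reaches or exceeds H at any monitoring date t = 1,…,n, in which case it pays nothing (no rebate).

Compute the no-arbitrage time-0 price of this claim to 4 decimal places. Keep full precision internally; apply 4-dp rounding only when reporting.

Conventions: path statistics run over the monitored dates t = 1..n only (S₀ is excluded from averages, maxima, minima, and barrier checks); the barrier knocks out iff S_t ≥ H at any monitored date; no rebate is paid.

Under the martingale measure an up-move has probability p* = 0.8000; value the claim as the probability-weighted average of per-path payoffs, discounted 6 periods at R = 1.06.
Enumerate all 2^6 = 64 price paths (U = up ×1.1, D = down ×0.9); each path with k up-moves has probability p*^k·(1−p*)^(6−k).
DDDDDD: M=174.6000, payoff=0.0000, prob=0.000064
UDDDDD: M=213.4000, payoff=0.0000, prob=0.000256
DUDDDD: M=192.0600, payoff=0.0000, prob=0.000256
UUDDDD: M=234.7400, payoff=0.0000, prob=0.001024
DDUDDD: M=174.6000, payoff=0.0000, prob=0.000256
UDUDDD: M=213.4000, payoff=0.0000, prob=0.001024
DUUDDD: M=211.2660, payoff=0.0000, prob=0.001024
UUUDDD: M=258.2140, payoff=0.0000, prob=0.004096
DDDUDD: M=174.6000, payoff=0.0000, prob=0.000256
UDDUDD: M=213.4000, payoff=0.0000, prob=0.001024
DUDUDD: M=192.0600, payoff=0.0000, prob=0.001024
UUDUDD: M=234.7400, payoff=0.0000, prob=0.004096
DDUUDD: M=190.1394, payoff=0.0000, prob=0.001024
UDUUDD: M=232.3926, payoff=0.0000, prob=0.004096
DUUUDD: M=232.3926, payoff=0.0000, prob=0.004096
UUUUDD: M=284.0354, payoff=15.2087, prob=0.016384
DDDDUD: M=174.6000, payoff=0.0000, prob=0.000256
UDDDUD: M=213.4000, payoff=0.0000, prob=0.001024
DUDDUD: M=192.0600, payoff=0.0000, prob=0.001024
UUDDUD: M=234.7400, payoff=0.0000, prob=0.004096
DDUDUD: M=174.6000, payoff=0.0000, prob=0.001024
UDUDUD: M=213.4000, payoff=0.0000, prob=0.004096
DUUDUD: M=211.2660, payoff=0.0000, prob=0.004096
UUUDUD: M=258.2140, payoff=15.2087, prob=0.016384
DDDUUD: M=174.6000, payoff=0.0000, prob=0.001024
UDDUUD: M=213.4000, payoff=0.0000, prob=0.004096
DUDUUD: M=209.1533, payoff=0.0000, prob=0.004096
UUDUUD: M=255.6319, payoff=15.2087, prob=0.016384
DDUUUD: M=209.1533, payoff=0.0000, prob=0.004096
UDUUUD: M=255.6319, payoff=15.2087, prob=0.016384
DUUUUD: M=255.6319, payoff=15.2087, prob=0.016384
UUUUUD: M=312.4389, payoff=0.0000, prob=0.065536
DDDDDU: M=174.6000, payoff=0.0000, prob=0.000256
UDDDDU: M=213.4000, payoff=0.0000, prob=0.001024
DUDDDU: M=192.0600, payoff=0.0000, prob=0.001024
UUDDDU: M=234.7400, payoff=0.0000, prob=0.004096
DDUDDU: M=174.6000, payoff=0.0000, prob=0.001024
UDUDDU: M=213.4000, payoff=0.0000, prob=0.004096
DUUDDU: M=211.2660, payoff=0.0000, prob=0.004096
UUUDDU: M=258.2140, payoff=15.2087, prob=0.016384
DDDUDU: M=174.6000, payoff=0.0000, prob=0.001024
UDDUDU: M=213.4000, payoff=0.0000, prob=0.004096
DUDUDU: M=192.0600, payoff=0.0000, prob=0.004096
UUDUDU: M=234.7400, payoff=15.2087, prob=0.016384
DDUUDU: M=190.1394, payoff=0.0000, prob=0.004096
UDUUDU: M=232.3926, payoff=15.2087, prob=0.016384
DUUUDU: M=232.3926, payoff=15.2087, prob=0.016384
UUUUDU: M=284.0354, payoff=66.3350, prob=0.065536
DDDDUU: M=174.6000, payoff=0.0000, prob=0.001024
UDDDUU: M=213.4000, payoff=0.0000, prob=0.004096
DUDDUU: M=192.0600, payoff=0.0000, prob=0.004096
UUDDUU: M=234.7400, payoff=15.2087, prob=0.016384
DDUDUU: M=188.2380, payoff=0.0000, prob=0.004096
UDUDUU: M=230.0687, payoff=15.2087, prob=0.016384
DUUDUU: M=230.0687, payoff=15.2087, prob=0.016384
UUUDUU: M=281.1950, payoff=66.3350, prob=0.065536
DDDUUU: M=188.2380, payoff=0.0000, prob=0.004096
UDDUUU: M=230.0687, payoff=15.2087, prob=0.016384
DUDUUU: M=230.0687, payoff=15.2087, prob=0.016384
UUDUUU: M=281.1950, payoff=66.3350, prob=0.065536
DDUUUU: M=230.0687, payoff=15.2087, prob=0.016384
UDUUUU: M=281.1950, payoff=66.3350, prob=0.065536
DUUUUU: M=281.1950, payoff=66.3350, prob=0.065536
UUUUUU: M=343.6828, payoff=0.0000, prob=0.262144
Price = Σ prob·payoff / R^6 = 25.474352 / 1.418519 = 17.9584

price = 17.9584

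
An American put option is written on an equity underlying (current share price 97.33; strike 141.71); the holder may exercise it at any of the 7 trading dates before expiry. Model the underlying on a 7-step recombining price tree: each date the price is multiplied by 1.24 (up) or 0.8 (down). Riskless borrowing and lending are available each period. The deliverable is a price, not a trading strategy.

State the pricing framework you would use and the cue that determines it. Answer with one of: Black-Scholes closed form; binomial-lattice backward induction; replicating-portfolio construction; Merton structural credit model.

framework: binomial-lattice backward induction

Key observation: early exercise of the strike-141.71 put must be checked at each of the 7 dates (spot 97.33), which forces a node-by-node comparison of intrinsic and continuation value backward from expiry.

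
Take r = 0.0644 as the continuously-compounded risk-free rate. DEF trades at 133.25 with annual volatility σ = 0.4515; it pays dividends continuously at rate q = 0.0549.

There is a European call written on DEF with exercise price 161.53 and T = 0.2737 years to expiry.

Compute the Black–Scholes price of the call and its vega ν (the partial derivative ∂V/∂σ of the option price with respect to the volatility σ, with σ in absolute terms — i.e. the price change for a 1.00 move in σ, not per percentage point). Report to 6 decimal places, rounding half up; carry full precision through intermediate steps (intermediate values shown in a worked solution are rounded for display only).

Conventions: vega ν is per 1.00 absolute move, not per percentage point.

σ√T = 0.4515·√0.2737 = 0.236208
d₁ = (ln(S/K) + (r−q+σ²/2)T) / (σ√T) = (ln(133.25/161.53) + (0.0644−0.0549+0.4515²/2)·0.2737) / 0.236208 = (-0.192464 + 0.030497) / 0.236208 = -0.685693
d₂ = d₁ − σ√T = -0.685693 − 0.236208 = -0.921902
e^{−rT} = 0.982528
e^{−qT} = 0.985086
N(d₁) = 0.246453,  N(d₂) = 0.178290
Call price V = S·e^{−qT}·N(d₁) − K·e^{−rT}·N(d₂) = 32.350123 − 28.295994 = 4.054129
φ(d₁) = (1/√(2π))·e^{−d₁²/2} = 0.315364
ν = S·e^{−qT}·φ(d₁)·√T = 21.656666

price = 4.054129
ν = 21.656666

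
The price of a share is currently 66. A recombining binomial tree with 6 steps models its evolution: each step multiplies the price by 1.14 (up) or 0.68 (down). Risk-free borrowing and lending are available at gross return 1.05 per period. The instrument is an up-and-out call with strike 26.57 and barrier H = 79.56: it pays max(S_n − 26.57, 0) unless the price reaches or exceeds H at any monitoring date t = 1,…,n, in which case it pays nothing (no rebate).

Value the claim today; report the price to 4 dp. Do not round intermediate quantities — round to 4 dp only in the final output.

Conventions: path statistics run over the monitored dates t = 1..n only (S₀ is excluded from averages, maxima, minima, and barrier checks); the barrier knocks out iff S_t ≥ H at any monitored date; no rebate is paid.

price = 2.8818

Risk-neutral up-probability p* = (R−d)/(u−d) = (1.05−0.68)/(1.14−0.68) = 0.8043; the claim prices as the p*-weighted sum of path payoffs discounted by R^6.
Enumerate all 2^6 = 64 price paths (U = up ×1.14, D = down ×0.68); each path with k up-moves has probability p*^k·(1−p*)^(6−k).
DDDDDD: M=44.8800, payoff=0.0000, prob=0.000056
UDDDDD: M=75.2400, payoff=0.0000, prob=0.000231
DUDDDD: M=51.1632, payoff=0.0000, prob=0.000231
UUDDDD: M=85.7736, payoff=0.0000, prob=0.000948
DDUDDD: M=44.8800, payoff=0.0000, prob=0.000231
UDUDDD: M=75.2400, payoff=0.0000, prob=0.000948
DUUDDD: M=58.3260, payoff=0.0000, prob=0.000948
UUUDDD: M=97.7819, payoff=0.0000, prob=0.003897
DDDUDD: M=44.8800, payoff=0.0000, prob=0.000231
UDDUDD: M=75.2400, payoff=0.0000, prob=0.000948
DUDUDD: M=51.1632, payoff=0.0000, prob=0.000948
UUDUDD: M=85.7736, payoff=0.0000, prob=0.003897
DDUUDD: M=44.8800, payoff=0.0000, prob=0.000948
UDUUDD: M=75.2400, payoff=4.1758, prob=0.003897
DUUUDD: M=66.4917, payoff=4.1758, prob=0.003897
UUUUDD: M=111.4714, payoff=0.0000, prob=0.016023
DDDDUD: M=44.8800, payoff=0.0000, prob=0.000231
UDDDUD: M=75.2400, payoff=0.0000, prob=0.000948
DUDDUD: M=51.1632, payoff=0.0000, prob=0.000948
UUDDUD: M=85.7736, payoff=0.0000, prob=0.003897
DDUDUD: M=44.8800, payoff=0.0000, prob=0.000948
UDUDUD: M=75.2400, payoff=4.1758, prob=0.003897
DUUDUD: M=58.3260, payoff=4.1758, prob=0.003897
UUUDUD: M=97.7819, payoff=0.0000, prob=0.016023
DDDUUD: M=44.8800, payoff=0.0000, prob=0.000948
UDDUUD: M=75.2400, payoff=4.1758, prob=0.003897
DUDUUD: M=51.1632, payoff=4.1758, prob=0.003897
UUDUUD: M=85.7736, payoff=0.0000, prob=0.016023
DDUUUD: M=45.2144, payoff=4.1758, prob=0.003897
UDUUUD: M=75.8005, payoff=24.9744, prob=0.016023
DUUUUD: M=75.8005, payoff=24.9744, prob=0.016023
UUUUUD: M=127.0774, payoff=0.0000, prob=0.065872
DDDDDU: M=44.8800, payoff=0.0000, prob=0.000231
UDDDDU: M=75.2400, payoff=0.0000, prob=0.000948
DUDDDU: M=51.1632, payoff=0.0000, prob=0.000948
UUDDDU: M=85.7736, payoff=0.0000, prob=0.003897
DDUDDU: M=44.8800, payoff=0.0000, prob=0.000948
UDUDDU: M=75.2400, payoff=4.1758, prob=0.003897
DUUDDU: M=58.3260, payoff=4.1758, prob=0.003897
UUUDDU: M=97.7819, payoff=0.0000, prob=0.016023
DDDUDU: M=44.8800, payoff=0.0000, prob=0.000948
UDDUDU: M=75.2400, payoff=4.1758, prob=0.003897
DUDUDU: M=51.1632, payoff=4.1758, prob=0.003897
UUDUDU: M=85.7736, payoff=0.0000, prob=0.016023
DDUUDU: M=44.8800, payoff=4.1758, prob=0.003897
UDUUDU: M=75.2400, payoff=24.9744, prob=0.016023
DUUUDU: M=66.4917, payoff=24.9744, prob=0.016023
UUUUDU: M=111.4714, payoff=0.0000, prob=0.065872
DDDDUU: M=44.8800, payoff=0.0000, prob=0.000948
UDDDUU: M=75.2400, payoff=4.1758, prob=0.003897
DUDDUU: M=51.1632, payoff=4.1758, prob=0.003897
UUDDUU: M=85.7736, payoff=0.0000, prob=0.016023
DDUDUU: M=44.8800, payoff=4.1758, prob=0.003897
UDUDUU: M=75.2400, payoff=24.9744, prob=0.016023
DUUDUU: M=58.3260, payoff=24.9744, prob=0.016023
UUUDUU: M=97.7819, payoff=0.0000, prob=0.065872
DDDUUU: M=44.8800, payoff=4.1758, prob=0.003897
UDDUUU: M=75.2400, payoff=24.9744, prob=0.016023
DUDUUU: M=51.5444, payoff=24.9744, prob=0.016023
UUDUUU: M=86.4126, payoff=0.0000, prob=0.065872
DDUUUU: M=51.5444, payoff=24.9744, prob=0.016023
UDUUUU: M=86.4126, payoff=0.0000, prob=0.065872
DUUUUU: M=86.4126, payoff=0.0000, prob=0.065872
UUUUUU: M=144.8682, payoff=0.0000, prob=0.270809
Price = Σ prob·payoff / R^6 = 3.861887 / 1.340096 = 2.8818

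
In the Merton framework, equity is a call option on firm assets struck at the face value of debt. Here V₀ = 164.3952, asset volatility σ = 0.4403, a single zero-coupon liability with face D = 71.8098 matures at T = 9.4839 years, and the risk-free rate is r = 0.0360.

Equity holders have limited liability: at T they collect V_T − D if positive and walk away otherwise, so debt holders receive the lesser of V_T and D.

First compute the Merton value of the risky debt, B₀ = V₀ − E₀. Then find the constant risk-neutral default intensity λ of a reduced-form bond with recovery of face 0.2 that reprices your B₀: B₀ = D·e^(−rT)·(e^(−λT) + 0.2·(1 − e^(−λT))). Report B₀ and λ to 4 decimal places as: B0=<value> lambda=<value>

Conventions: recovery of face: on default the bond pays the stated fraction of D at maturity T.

B0=39.4028 lambda=0.0354

Work the structural quantities from V₀ = 164.3952 against face 71.8098:
d₁ = [ln(V₀/D) + (r + σ²/2)T] / (σ√T)
   = [ln(164.3952/71.8098) + (0.0360 + 0.5·0.4403²)·9.4839] / (0.4403·√9.4839)
   = [0.828252 + 1.260714] / 1.355945 = 1.540598
d₂ = d₁ − σ√T = 1.540598 − 1.355945 = 0.184653
N(d₁) = 0.938293,  N(d₂) = 0.573249,  e^(−rT) = 0.710760
E₀ = V₀·N(d₁) − D·e^(−rT)·N(d₂)
   = 164.3952·0.938293 − 71.8098·0.710760·0.573249 = 124.992434
B₀ = V₀ − E₀ = 164.3952 − 124.992434 = 39.402766
e^(−λT) = (B₀·e^(rT)/D − 0.2)/(1 − 0.2) = (39.4028·1.406945/71.8098 − 0.2)/0.8 = 0.71500680
λ = −ln(0.71500680)/9.4839 = 0.035372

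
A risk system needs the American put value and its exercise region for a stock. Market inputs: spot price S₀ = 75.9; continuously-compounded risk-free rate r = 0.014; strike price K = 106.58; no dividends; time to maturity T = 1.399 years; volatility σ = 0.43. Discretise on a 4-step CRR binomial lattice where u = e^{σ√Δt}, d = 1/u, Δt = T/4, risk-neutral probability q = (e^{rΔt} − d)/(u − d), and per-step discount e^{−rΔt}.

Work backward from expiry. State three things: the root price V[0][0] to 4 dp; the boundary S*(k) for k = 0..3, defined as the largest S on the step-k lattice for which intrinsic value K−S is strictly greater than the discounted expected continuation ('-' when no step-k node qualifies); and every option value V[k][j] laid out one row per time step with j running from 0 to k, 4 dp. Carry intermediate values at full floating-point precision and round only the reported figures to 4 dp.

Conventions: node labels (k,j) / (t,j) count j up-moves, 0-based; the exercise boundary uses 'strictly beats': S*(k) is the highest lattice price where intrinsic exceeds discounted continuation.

price = 36.8804
boundary = - - 45.6414 58.8573
tree:
36.8804
48.5887 22.7609
60.9386 33.8021 9.3139
71.1870 47.7227 16.9041 0.0000
79.1342 60.9386 30.6800 0.0000 0.0000

params: Δt=0.34975 u=1.28956 d=0.77546 q=0.44631 e^(-rΔt)=0.99512
t_4 payoffs: 79.1342 60.9386 30.6800 0.0000 0.0000
t_3: node(3,0) S=35.3930 payoff=71.1870 vs cont=70.6664 → 71.1870 [stop]  node(3,1) S=58.8573 payoff=47.7227 vs cont=47.2021 → 47.7227 [stop]  node(3,2) S=97.8776 payoff=8.7024 vs cont=16.9041 → 16.9041 [wait]  node(3,3) S=162.7668 payoff=0.0000 vs cont=0.0000 → 0.0000 [wait]  ⇒ S*(3)=58.8573
t_2: node(2,0) S=45.6414 payoff=60.9386 vs cont=60.4180 → 60.9386 [stop]  node(2,1) S=75.9000 payoff=30.6800 vs cont=33.8021 → 33.8021 [wait]  node(2,2) S=126.2189 payoff=0.0000 vs cont=9.3139 → 9.3139 [wait]  ⇒ S*(2)=45.6414
t_1: node(1,0) S=58.8573 payoff=47.7227 vs cont=48.5887 → 48.5887 [wait]  node(1,1) S=97.8776 payoff=8.7024 vs cont=22.7609 → 22.7609 [wait]  ⇒ S*(1)=-
t_0: node(0,0) S=75.9000 payoff=30.6800 vs cont=36.8804 → 36.8804 [wait]  ⇒ S*(0)=-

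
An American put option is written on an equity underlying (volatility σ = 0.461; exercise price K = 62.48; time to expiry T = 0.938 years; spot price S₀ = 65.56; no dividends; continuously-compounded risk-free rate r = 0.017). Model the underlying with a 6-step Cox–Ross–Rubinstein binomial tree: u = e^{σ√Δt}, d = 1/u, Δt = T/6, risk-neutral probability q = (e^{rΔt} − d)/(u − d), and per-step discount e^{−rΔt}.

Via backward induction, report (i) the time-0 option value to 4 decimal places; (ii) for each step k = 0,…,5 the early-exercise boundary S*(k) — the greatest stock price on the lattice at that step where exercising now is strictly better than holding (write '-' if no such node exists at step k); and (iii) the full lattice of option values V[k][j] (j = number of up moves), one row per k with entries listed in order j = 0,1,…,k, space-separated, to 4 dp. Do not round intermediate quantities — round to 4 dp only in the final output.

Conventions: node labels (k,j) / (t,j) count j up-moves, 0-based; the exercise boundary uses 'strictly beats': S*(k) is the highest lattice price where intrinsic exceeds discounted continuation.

price = 9.2977
boundary = - - - - 31.6224 37.9451
tree:
9.2977
13.3505 4.6283
18.5093 7.4156 1.4068
24.5584 11.5666 2.6209 0.0000
30.8576 17.3592 4.8828 0.0000 0.0000
36.1268 24.5349 9.0969 0.0000 0.0000 0.0000
40.5179 30.8576 16.9480 0.0000 0.0000 0.0000 0.0000

Δt=0.15633, u=1.19994, d=0.83337, q=0.46182, disc=e^(-rΔt)=0.99735
k=6 terminal: V=max(K-S,0) → 40.5179 30.8576 16.9480 0.0000 0.0000 0.0000 0.0000
k=5: j=0 S=26.3532 intr=36.1268 cont=35.9609 V=36.1268[EX]; j=1 S=37.9451 intr=24.5349 cont=24.3690 V=24.5349[EX]; j=2 S=54.6359 intr=7.8441 cont=9.0969 V=9.0969[hold]; j=3 S=78.6683 intr=0.0000 cont=0.0000 V=0.0000[hold]; j=4 S=113.2718 intr=0.0000 cont=0.0000 V=0.0000[hold]; j=5 S=163.0962 intr=0.0000 cont=0.0000 V=0.0000[hold]  S*(5)=37.9451
k=4: j=0 S=31.6224 intr=30.8576 cont=30.6917 V=30.8576[EX]; j=1 S=45.5320 intr=16.9480 cont=17.3592 V=17.3592[hold]; j=2 S=65.5600 intr=0.0000 cont=4.8828 V=4.8828[hold]; j=3 S=94.3976 intr=0.0000 cont=0.0000 V=0.0000[hold]; j=4 S=135.9198 intr=0.0000 cont=0.0000 V=0.0000[hold]  S*(4)=31.6224
k=3: j=0 S=37.9451 intr=24.5349 cont=24.5584 V=24.5584[hold]; j=1 S=54.6359 intr=7.8441 cont=11.5666 V=11.5666[hold]; j=2 S=78.6683 intr=0.0000 cont=2.6209 V=2.6209[hold]; j=3 S=113.2718 intr=0.0000 cont=0.0000 V=0.0000[hold]  S*(3)=-
k=2: j=0 S=45.5320 intr=16.9480 cont=18.5093 V=18.5093[hold]; j=1 S=65.5600 intr=0.0000 cont=7.4156 V=7.4156[hold]; j=2 S=94.3976 intr=0.0000 cont=1.4068 V=1.4068[hold]  S*(2)=-
k=1: j=0 S=54.6359 intr=7.8441 cont=13.3505 V=13.3505[hold]; j=1 S=78.6683 intr=0.0000 cont=4.6283 V=4.6283[hold]  S*(1)=-
k=0: j=0 S=65.5600 intr=0.0000 cont=9.2977 V=9.2977[hold]  S*(0)=-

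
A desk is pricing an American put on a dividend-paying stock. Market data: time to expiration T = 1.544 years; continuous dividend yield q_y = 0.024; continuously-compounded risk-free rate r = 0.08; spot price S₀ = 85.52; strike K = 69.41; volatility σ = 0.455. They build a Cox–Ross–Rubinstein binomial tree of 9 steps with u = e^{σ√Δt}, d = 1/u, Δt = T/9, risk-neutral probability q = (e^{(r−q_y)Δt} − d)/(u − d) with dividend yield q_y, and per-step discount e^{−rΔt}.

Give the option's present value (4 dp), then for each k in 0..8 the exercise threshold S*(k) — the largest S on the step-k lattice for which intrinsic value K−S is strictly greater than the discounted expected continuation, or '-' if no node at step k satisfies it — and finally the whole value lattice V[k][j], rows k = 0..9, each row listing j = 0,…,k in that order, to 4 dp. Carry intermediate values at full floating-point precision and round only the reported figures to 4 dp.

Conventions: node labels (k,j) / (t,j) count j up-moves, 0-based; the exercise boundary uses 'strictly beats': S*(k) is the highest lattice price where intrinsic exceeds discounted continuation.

Δt=0.17156, u=1.20739, d=0.82824, q=0.47849, disc=e^(-rΔt)=0.98637
k=9 terminal: V=max(K-S,0) → 53.7262 46.5464 36.0799 20.8220 0.0000 0.0000 0.0000 0.0000 0.0000 0.0000
k=8: j=0 S=18.9365 intr=50.4735 cont=49.6052 V=50.4735[EX]; j=1 S=27.6052 intr=41.8048 cont=40.9721 V=41.8048[EX]; j=2 S=40.2423 intr=29.1677 cont=28.3869 V=29.1677[EX]; j=3 S=58.6645 intr=10.7455 cont=10.7109 V=10.7455[EX]; j=4 S=85.5200 intr=0.0000 cont=0.0000 V=0.0000[hold]; j=5 S=124.6694 intr=0.0000 cont=0.0000 V=0.0000[hold]; j=6 S=181.7407 intr=0.0000 cont=0.0000 V=0.0000[hold]; j=7 S=264.9381 intr=0.0000 cont=0.0000 V=0.0000[hold]; j=8 S=386.2217 intr=0.0000 cont=0.0000 V=0.0000[hold]  S*(8)=58.6645
k=7: j=0 S=22.8636 intr=46.5464 cont=45.6942 V=46.5464[EX]; j=1 S=33.3301 intr=36.0799 cont=35.2707 V=36.0799[EX]; j=2 S=48.5880 intr=20.8220 cont=20.0755 V=20.8220[EX]; j=3 S=70.8307 intr=0.0000 cont=5.5275 V=5.5275[hold]; j=4 S=103.2556 intr=0.0000 cont=0.0000 V=0.0000[hold]; j=5 S=150.5241 intr=0.0000 cont=0.0000 V=0.0000[hold]; j=6 S=219.4312 intr=0.0000 cont=0.0000 V=0.0000[hold]; j=7 S=319.8825 intr=0.0000 cont=0.0000 V=0.0000[hold]  S*(7)=48.5880
k=6: j=0 S=27.6052 intr=41.8048 cont=40.9721 V=41.8048[EX]; j=1 S=40.2423 intr=29.1677 cont=28.3869 V=29.1677[EX]; j=2 S=58.6645 intr=10.7455 cont=13.3197 V=13.3197[hold]; j=3 S=85.5200 intr=0.0000 cont=2.8434 V=2.8434[hold]; j=4 S=124.6694 intr=0.0000 cont=0.0000 V=0.0000[hold]; j=5 S=181.7407 intr=0.0000 cont=0.0000 V=0.0000[hold]; j=6 S=264.9381 intr=0.0000 cont=0.0000 V=0.0000[hold]  S*(6)=40.2423
k=5: j=0 S=33.3301 intr=36.0799 cont=35.2707 V=36.0799[EX]; j=1 S=48.5880 intr=20.8220 cont=21.2905 V=21.2905[hold]; j=2 S=70.8307 intr=0.0000 cont=8.1937 V=8.1937[hold]; j=3 S=103.2556 intr=0.0000 cont=1.4627 V=1.4627[hold]; j=4 S=150.5241 intr=0.0000 cont=0.0000 V=0.0000[hold]; j=5 S=219.4312 intr=0.0000 cont=0.0000 V=0.0000[hold]  S*(5)=33.3301
k=4: j=0 S=40.2423 intr=29.1677 cont=28.6080 V=29.1677[EX]; j=1 S=58.6645 intr=10.7455 cont=14.8191 V=14.8191[hold]; j=2 S=85.5200 intr=0.0000 cont=4.9052 V=4.9052[hold]; j=3 S=124.6694 intr=0.0000 cont=0.7524 V=0.7524[hold]; j=4 S=181.7407 intr=0.0000 cont=0.0000 V=0.0000[hold]  S*(4)=40.2423
k=3: j=0 S=48.5880 intr=20.8220 cont=21.9981 V=21.9981[hold]; j=1 S=70.8307 intr=0.0000 cont=9.9381 V=9.9381[hold]; j=2 S=103.2556 intr=0.0000 cont=2.8784 V=2.8784[hold]; j=3 S=150.5241 intr=0.0000 cont=0.3870 V=0.3870[hold]  S*(3)=-
k=2: j=0 S=58.6645 intr=10.7455 cont=16.0064 V=16.0064[hold]; j=1 S=85.5200 intr=0.0000 cont=6.4707 V=6.4707[hold]; j=2 S=124.6694 intr=0.0000 cont=1.6633 V=1.6633[hold]  S*(2)=-
k=1: j=0 S=70.8307 intr=0.0000 cont=11.2877 V=11.2877[hold]; j=1 S=103.2556 intr=0.0000 cont=4.1136 V=4.1136[hold]  S*(1)=-
k=0: j=0 S=85.5200 intr=0.0000 cont=7.7479 V=7.7479[hold]  S*(0)=-

price = 7.7479
boundary = - - - - 40.2423 33.3301 40.2423 48.5880 58.6645
tree:
7.7479
11.2877 4.1136
16.0064 6.4707 1.6633
21.9981 9.9381 2.8784 0.3870
29.1677 14.8191 4.9052 0.7524 0.0000
36.0799 21.2905 8.1937 1.4627 0.0000 0.0000
41.8048 29.1677 13.3197 2.8434 0.0000 0.0000 0.0000
46.5464 36.0799 20.8220 5.5275 0.0000 0.0000 0.0000 0.0000
50.4735 41.8048 29.1677 10.7455 0.0000 0.0000 0.0000 0.0000 0.0000
53.7262 46.5464 36.0799 20.8220 0.0000 0.0000 0.0000 0.0000 0.0000 0.0000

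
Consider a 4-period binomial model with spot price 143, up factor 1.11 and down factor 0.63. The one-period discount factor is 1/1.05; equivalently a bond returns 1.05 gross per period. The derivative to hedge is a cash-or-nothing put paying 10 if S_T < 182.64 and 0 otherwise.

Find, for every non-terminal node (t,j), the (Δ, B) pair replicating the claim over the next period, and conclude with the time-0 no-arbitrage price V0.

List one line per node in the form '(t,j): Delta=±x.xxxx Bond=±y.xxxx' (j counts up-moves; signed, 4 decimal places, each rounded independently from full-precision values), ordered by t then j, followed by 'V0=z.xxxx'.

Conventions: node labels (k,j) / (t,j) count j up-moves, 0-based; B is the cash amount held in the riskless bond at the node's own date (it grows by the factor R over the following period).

No-arbitrage ⇒ martingale measure with p* = (R−d)/(u−d) = 0.8750.
Terminal payoffs: V(4,0)=10.0000, V(4,1)=10.0000, V(4,2)=10.0000, V(4,3)=10.0000, V(4,4)=0.0000
  t=3,j=0: stock 35.7567 → up 39.6900 (V=10.0000), down 22.5267 (V=10.0000). Price 9.5238; hedge Δ=0.0000, bond B=9.5238.
  t=3,j=1: stock 62.9999 → up 69.9299 (V=10.0000), down 39.6900 (V=10.0000). Price 9.5238; hedge Δ=0.0000, bond B=9.5238.
  t=3,j=2: stock 110.9999 → up 123.2099 (V=10.0000), down 69.9299 (V=10.0000). Price 9.5238; hedge Δ=0.0000, bond B=9.5238.
  t=3,j=3: stock 195.5712 → up 217.0841 (V=0.0000), down 123.2099 (V=10.0000). Price 1.1905; hedge Δ=-0.1065, bond B=22.0238.
  t=2,j=0: stock 56.7567 → up 62.9999 (V=9.5238), down 35.7567 (V=9.5238). Price 9.0703; hedge Δ=0.0000, bond B=9.0703.
  t=2,j=1: stock 99.9999 → up 110.9999 (V=9.5238), down 62.9999 (V=9.5238). Price 9.0703; hedge Δ=0.0000, bond B=9.0703.
  t=2,j=2: stock 176.1903 → up 195.5712 (V=1.1905), down 110.9999 (V=9.5238). Price 2.1259; hedge Δ=-0.0985, bond B=19.4870.
  t=1,j=0: stock 90.0900 → up 99.9999 (V=9.0703), down 56.7567 (V=9.0703). Price 8.6384; hedge Δ=0.0000, bond B=8.6384.
  t=1,j=1: stock 158.7300 → up 176.1903 (V=2.1259), down 99.9999 (V=9.0703). Price 2.8513; hedge Δ=-0.0911, bond B=17.3189.
  t=0,j=0: stock 143.0000 → up 158.7300 (V=2.8513), down 90.0900 (V=8.6384). Price 3.4045; hedge Δ=-0.0843, bond B=15.4608.
Sanity check at the root: Δ(0,0)·S0 + B(0,0) reproduces V0 = 3.4045.

(0,0): Delta=-0.0843 Bond=15.4608
(1,0): Delta=0.0000 Bond=8.6384
(1,1): Delta=-0.0911 Bond=17.3189
(2,0): Delta=0.0000 Bond=9.0703
(2,1): Delta=0.0000 Bond=9.0703
(2,2): Delta=-0.0985 Bond=19.4870
(3,0): Delta=0.0000 Bond=9.5238
(3,1): Delta=0.0000 Bond=9.5238
(3,2): Delta=0.0000 Bond=9.5238
(3,3): Delta=-0.1065 Bond=22.0238
V0=3.4045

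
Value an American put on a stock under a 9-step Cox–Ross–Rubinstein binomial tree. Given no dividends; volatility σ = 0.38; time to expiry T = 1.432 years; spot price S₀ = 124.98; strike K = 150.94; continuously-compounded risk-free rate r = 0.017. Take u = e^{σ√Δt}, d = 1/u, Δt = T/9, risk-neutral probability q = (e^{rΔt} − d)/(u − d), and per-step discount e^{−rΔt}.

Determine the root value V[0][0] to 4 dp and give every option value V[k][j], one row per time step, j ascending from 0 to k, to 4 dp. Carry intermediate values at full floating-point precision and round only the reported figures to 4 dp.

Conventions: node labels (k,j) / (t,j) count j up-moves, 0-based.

Δt=0.15911  u=1.16367  d=0.85935  q=0.47108  discount=0.99730
step 9 (expiry): payoffs max(K−S,0) = 118.9968 107.6850 92.3674 71.6254 43.5382 5.5048 0.0000 0.0000 0.0000 0.0000
k=8: (k=8,j=0): S=37.1713, K−S=113.7687, hold=113.3610 ⇒ V=113.7687 exercise | (k=8,j=1): S=50.3345, K−S=100.6055, hold=100.1978 ⇒ V=100.6055 exercise | (k=8,j=2): S=68.1591, K−S=82.7809, hold=82.3732 ⇒ V=82.7809 exercise | (k=8,j=3): S=92.2959, K−S=58.6441, hold=58.2364 ⇒ V=58.6441 exercise | (k=8,j=4): S=124.9800, K−S=25.9600, hold=25.5523 ⇒ V=25.9600 exercise | (k=8,j=5): S=169.2384, K−S=0.0000, hold=2.9037 ⇒ V=2.9037 continue | (k=8,j=6): S=229.1696, K−S=0.0000, hold=0.0000 ⇒ V=0.0000 continue | (k=8,j=7): S=310.3240, K−S=0.0000, hold=0.0000 ⇒ V=0.0000 continue | (k=8,j=8): S=420.2170, K−S=0.0000, hold=0.0000 ⇒ V=0.0000 continue
k=7: (k=7,j=0): S=43.2550, K−S=107.6850, hold=107.2773 ⇒ V=107.6850 exercise | (k=7,j=1): S=58.5726, K−S=92.3674, hold=91.9596 ⇒ V=92.3674 exercise | (k=7,j=2): S=79.3146, K−S=71.6254, hold=71.2177 ⇒ V=71.6254 exercise | (k=7,j=3): S=107.4018, K−S=43.5382, hold=43.1305 ⇒ V=43.5382 exercise | (k=7,j=4): S=145.4352, K−S=5.5048, hold=15.0579 ⇒ V=15.0579 continue | (k=7,j=5): S=196.9373, K−S=0.0000, hold=1.5317 ⇒ V=1.5317 continue | (k=7,j=6): S=266.6774, K−S=0.0000, hold=0.0000 ⇒ V=0.0000 continue | (k=7,j=7): S=361.1141, K−S=0.0000, hold=0.0000 ⇒ V=0.0000 continue
k=6: (k=6,j=0): S=50.3345, K−S=100.6055, hold=100.1978 ⇒ V=100.6055 exercise | (k=6,j=1): S=68.1591, K−S=82.7809, hold=82.3732 ⇒ V=82.7809 exercise | (k=6,j=2): S=92.2959, K−S=58.6441, hold=58.2364 ⇒ V=58.6441 exercise | (k=6,j=3): S=124.9800, K−S=25.9600, hold=30.0404 ⇒ V=30.0404 continue | (k=6,j=4): S=169.2384, K−S=0.0000, hold=8.6625 ⇒ V=8.6625 continue | (k=6,j=5): S=229.1696, K−S=0.0000, hold=0.8080 ⇒ V=0.8080 continue | (k=6,j=6): S=310.3240, K−S=0.0000, hold=0.0000 ⇒ V=0.0000 continue
k=5: (k=5,j=0): S=58.5726, K−S=92.3674, hold=91.9596 ⇒ V=92.3674 exercise | (k=5,j=1): S=79.3146, K−S=71.6254, hold=71.2177 ⇒ V=71.6254 exercise | (k=5,j=2): S=107.4018, K−S=43.5382, hold=45.0475 ⇒ V=45.0475 continue | (k=5,j=3): S=145.4352, K−S=5.5048, hold=19.9158 ⇒ V=19.9158 continue | (k=5,j=4): S=196.9373, K−S=0.0000, hold=4.9490 ⇒ V=4.9490 continue | (k=5,j=5): S=266.6774, K−S=0.0000, hold=0.4262 ⇒ V=0.4262 continue
k=4: (k=4,j=0): S=68.1591, K−S=82.7809, hold=82.3732 ⇒ V=82.7809 exercise | (k=4,j=1): S=92.2959, K−S=58.6441, hold=58.9455 ⇒ V=58.9455 continue | (k=4,j=2): S=124.9800, K−S=25.9600, hold=33.1188 ⇒ V=33.1188 continue | (k=4,j=3): S=169.2384, K−S=0.0000, hold=12.8305 ⇒ V=12.8305 continue | (k=4,j=4): S=229.1696, K−S=0.0000, hold=2.8108 ⇒ V=2.8108 continue
k=3: (k=3,j=0): S=79.3146, K−S=71.6254, hold=71.3593 ⇒ V=71.6254 exercise | (k=3,j=1): S=107.4018, K−S=43.5382, hold=46.6527 ⇒ V=46.6527 continue | (k=3,j=2): S=145.4352, K−S=5.5048, hold=23.4978 ⇒ V=23.4978 continue | (k=3,j=3): S=196.9373, K−S=0.0000, hold=8.0885 ⇒ V=8.0885 continue
k=2: (k=2,j=0): S=92.2959, K−S=58.6441, hold=59.6996 ⇒ V=59.6996 continue | (k=2,j=1): S=124.9800, K−S=25.9600, hold=35.6484 ⇒ V=35.6484 continue | (k=2,j=2): S=169.2384, K−S=0.0000, hold=16.1949 ⇒ V=16.1949 continue
k=1: (k=1,j=0): S=107.4018, K−S=43.5382, hold=48.2389 ⇒ V=48.2389 continue | (k=1,j=1): S=145.4352, K−S=5.5048, hold=26.4127 ⇒ V=26.4127 continue
k=0: (k=0,j=0): S=124.9800, K−S=25.9600, hold=37.8545 ⇒ V=37.8545 continue

price = 37.8545
tree:
37.8545
48.2389 26.4127
59.6996 35.6484 16.1949
71.6254 46.6527 23.4978 8.0885
82.7809 58.9455 33.1188 12.8305 2.8108
92.3674 71.6254 45.0475 19.9158 4.9490 0.4262
100.6055 82.7809 58.6441 30.0404 8.6625 0.8080 0.0000
107.6850 92.3674 71.6254 43.5382 15.0579 1.5317 0.0000 0.0000
113.7687 100.6055 82.7809 58.6441 25.9600 2.9037 0.0000 0.0000 0.0000
118.9968 107.6850 92.3674 71.6254 43.5382 5.5048 0.0000 0.0000 0.0000 0.0000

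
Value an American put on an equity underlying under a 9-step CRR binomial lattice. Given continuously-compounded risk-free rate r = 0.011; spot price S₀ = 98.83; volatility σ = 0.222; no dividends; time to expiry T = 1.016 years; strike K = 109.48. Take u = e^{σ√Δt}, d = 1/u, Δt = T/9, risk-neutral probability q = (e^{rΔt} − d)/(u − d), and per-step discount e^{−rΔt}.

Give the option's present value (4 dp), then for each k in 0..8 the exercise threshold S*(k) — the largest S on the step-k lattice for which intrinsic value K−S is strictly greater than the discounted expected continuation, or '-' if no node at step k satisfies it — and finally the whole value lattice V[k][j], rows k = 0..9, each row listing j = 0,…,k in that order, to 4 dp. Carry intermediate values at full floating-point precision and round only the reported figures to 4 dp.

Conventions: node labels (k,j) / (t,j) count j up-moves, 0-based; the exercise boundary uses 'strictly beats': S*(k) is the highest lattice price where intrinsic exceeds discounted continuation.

Δt=0.11289  u=1.07744  d=0.92812  q=0.48968  discount=0.99876
step 9 (expiry): payoffs max(K−S,0) = 58.9739 50.8484 41.4157 30.4654 17.7535 2.9964 0.0000 0.0000 0.0000 0.0000
step 8: (k=8,j=0): S=54.4174, K−S=55.0626, hold=54.9267 ⇒ V=55.0626 exercise | (k=8,j=1): S=63.1721, K−S=46.3079, hold=46.1720 ⇒ V=46.3079 exercise | (k=8,j=2): S=73.3353, K−S=36.1447, hold=36.0088 ⇒ V=36.1447 exercise | (k=8,j=3): S=85.1336, K−S=24.3464, hold=24.2105 ⇒ V=24.3464 exercise | (k=8,j=4): S=98.8300, K−S=10.6500, hold=10.5141 ⇒ V=10.6500 exercise | (k=8,j=5): S=114.7299, K−S=0.0000, hold=1.5272 ⇒ V=1.5272 continue | (k=8,j=6): S=133.1878, K−S=0.0000, hold=0.0000 ⇒ V=0.0000 continue | (k=8,j=7): S=154.6151, K−S=0.0000, hold=0.0000 ⇒ V=0.0000 continue | (k=8,j=8): S=179.4898, K−S=0.0000, hold=0.0000 ⇒ V=0.0000 continue  boundary S*=98.8300
step 7: (k=7,j=0): S=58.6316, K−S=50.8484, hold=50.7125 ⇒ V=50.8484 exercise | (k=7,j=1): S=68.0643, K−S=41.4157, hold=41.2798 ⇒ V=41.4157 exercise | (k=7,j=2): S=79.0146, K−S=30.4654, hold=30.3296 ⇒ V=30.4654 exercise | (k=7,j=3): S=91.7265, K−S=17.7535, hold=17.6176 ⇒ V=17.7535 exercise | (k=7,j=4): S=106.4836, K−S=2.9964, hold=6.1751 ⇒ V=6.1751 continue | (k=7,j=5): S=123.6148, K−S=0.0000, hold=0.7784 ⇒ V=0.7784 continue | (k=7,j=6): S=143.5021, K−S=0.0000, hold=0.0000 ⇒ V=0.0000 continue | (k=7,j=7): S=166.5888, K−S=0.0000, hold=0.0000 ⇒ V=0.0000 continue  boundary S*=91.7265
step 6: (k=6,j=0): S=63.1721, K−S=46.3079, hold=46.1720 ⇒ V=46.3079 exercise | (k=6,j=1): S=73.3353, K−S=36.1447, hold=36.0088 ⇒ V=36.1447 exercise | (k=6,j=2): S=85.1336, K−S=24.3464, hold=24.2105 ⇒ V=24.3464 exercise | (k=6,j=3): S=98.8300, K−S=10.6500, hold=12.0687 ⇒ V=12.0687 continue | (k=6,j=4): S=114.7299, K−S=0.0000, hold=3.5280 ⇒ V=3.5280 continue | (k=6,j=5): S=133.1878, K−S=0.0000, hold=0.3967 ⇒ V=0.3967 continue | (k=6,j=6): S=154.6151, K−S=0.0000, hold=0.0000 ⇒ V=0.0000 continue  boundary S*=85.1336
step 5: (k=5,j=0): S=68.0643, K−S=41.4157, hold=41.2798 ⇒ V=41.4157 exercise | (k=5,j=1): S=79.0146, K−S=30.4654, hold=30.3296 ⇒ V=30.4654 exercise | (k=5,j=2): S=91.7265, K−S=17.7535, hold=18.3115 ⇒ V=18.3115 continue | (k=5,j=3): S=106.4836, K−S=2.9964, hold=7.8767 ⇒ V=7.8767 continue | (k=5,j=4): S=123.6148, K−S=0.0000, hold=1.9922 ⇒ V=1.9922 continue | (k=5,j=5): S=143.5021, K−S=0.0000, hold=0.2022 ⇒ V=0.2022 continue  boundary S*=79.0146
step 4: (k=4,j=0): S=73.3353, K−S=36.1447, hold=36.0088 ⇒ V=36.1447 exercise | (k=4,j=1): S=85.1336, K−S=24.3464, hold=24.4834 ⇒ V=24.4834 continue | (k=4,j=2): S=98.8300, K−S=10.6500, hold=13.1854 ⇒ V=13.1854 continue | (k=4,j=3): S=114.7299, K−S=0.0000, hold=4.9890 ⇒ V=4.9890 continue | (k=4,j=4): S=133.1878, K−S=0.0000, hold=1.1143 ⇒ V=1.1143 continue  boundary S*=73.3353
step 3: (k=3,j=0): S=79.0146, K−S=30.4654, hold=30.3966 ⇒ V=30.4654 exercise | (k=3,j=1): S=91.7265, K−S=17.7535, hold=18.9274 ⇒ V=18.9274 continue | (k=3,j=2): S=106.4836, K−S=2.9964, hold=9.1604 ⇒ V=9.1604 continue | (k=3,j=3): S=123.6148, K−S=0.0000, hold=3.0878 ⇒ V=3.0878 continue  boundary S*=79.0146
step 2: (k=2,j=0): S=85.1336, K−S=24.3464, hold=24.7847 ⇒ V=24.7847 continue | (k=2,j=1): S=98.8300, K−S=10.6500, hold=14.1271 ⇒ V=14.1271 continue | (k=2,j=2): S=114.7299, K−S=0.0000, hold=6.1790 ⇒ V=6.1790 continue  boundary S*=-
step 1: (k=1,j=0): S=91.7265, K−S=17.7535, hold=19.5416 ⇒ V=19.5416 continue | (k=1,j=1): S=106.4836, K−S=2.9964, hold=10.2224 ⇒ V=10.2224 continue  boundary S*=-
step 0: (k=0,j=0): S=98.8300, K−S=10.6500, hold=14.9595 ⇒ V=14.9595 continue  boundary S*=-

price = 14.9595
boundary = - - - 79.0146 73.3353 79.0146 85.1336 91.7265 98.8300
tree:
14.9595
19.5416 10.2224
24.7847 14.1271 6.1790
30.4654 18.9274 9.1604 3.0878
36.1447 24.4834 13.1854 4.9890 1.1143
41.4157 30.4654 18.3115 7.8767 1.9922 0.2022
46.3079 36.1447 24.3464 12.0687 3.5280 0.3967 0.0000
50.8484 41.4157 30.4654 17.7535 6.1751 0.7784 0.0000 0.0000
55.0626 46.3079 36.1447 24.3464 10.6500 1.5272 0.0000 0.0000 0.0000
58.9739 50.8484 41.4157 30.4654 17.7535 2.9964 0.0000 0.0000 0.0000 0.0000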